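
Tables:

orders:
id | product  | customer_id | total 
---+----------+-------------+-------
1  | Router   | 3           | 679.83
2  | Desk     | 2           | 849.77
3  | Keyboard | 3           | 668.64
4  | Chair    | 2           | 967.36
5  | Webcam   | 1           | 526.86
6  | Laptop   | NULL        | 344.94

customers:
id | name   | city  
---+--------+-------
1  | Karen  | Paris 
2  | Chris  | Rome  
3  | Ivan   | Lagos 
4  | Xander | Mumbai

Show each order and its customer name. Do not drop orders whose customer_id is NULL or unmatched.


LEFT JOIN keeps every row from orders (the left table); where customer_id has no match in customers, the customer columns become NULL. Walk through each order:
  - order 1 (Router): customer_id=3 -> matches Ivan
  - order 2 (Desk): customer_id=2 -> matches Chris
  - order 3 (Keyboard): customer_id=3 -> matches Ivan
  - order 4 (Chair): customer_id=2 -> matches Chris
  - order 5 (Webcam): customer_id=1 -> matches Karen
  - order 6 (Laptop): customer_id=NULL, no match -> kept with NULL
All 6 rows appear; 1 has NULL customer.

SQL:
SELECT a.product, b.name AS customer
FROM orders a
LEFT JOIN customers b ON a.customer_id = b.id

Result:
product  | customer
---------+---------
Router   | Ivan    
Desk     | Chris   
Keyboard | Ivan    
Chair    | Chris   
Webcam   | Karen   
Laptop   | NULL    


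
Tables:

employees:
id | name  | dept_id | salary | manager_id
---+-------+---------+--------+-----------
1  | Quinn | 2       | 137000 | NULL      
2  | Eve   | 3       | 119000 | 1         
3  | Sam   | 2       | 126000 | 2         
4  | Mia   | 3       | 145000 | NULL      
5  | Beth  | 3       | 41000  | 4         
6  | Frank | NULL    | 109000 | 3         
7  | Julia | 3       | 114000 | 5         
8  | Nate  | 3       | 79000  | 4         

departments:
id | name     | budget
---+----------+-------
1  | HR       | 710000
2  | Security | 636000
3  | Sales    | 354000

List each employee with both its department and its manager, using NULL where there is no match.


Two LEFT JOINs from the same base table employees: one to departments via dept_id, one to employees itself via manager_id. Both are LEFT so every employee is preserved.
Match against departments:
  - employee 1 (Quinn): dept_id=2 -> matches Security
  - employee 2 (Eve): dept_id=3 -> matches Sales
  - employee 3 (Sam): dept_id=2 -> matches Security
  - employee 4 (Mia): dept_id=3 -> matches Sales
  - employee 5 (Beth): dept_id=3 -> matches Sales
  - employee 6 (Frank): dept_id=NULL, no match -> kept with NULL
  - employee 7 (Julia): dept_id=3 -> matches Sales
  - employee 8 (Nate): dept_id=3 -> matches Sales
Match against employees (self):
  - employee 1 (Quinn): manager_id=NULL -> NULL
  - employee 2 (Eve): manager_id=1 -> Quinn
  - employee 3 (Sam): manager_id=2 -> Eve
  - employee 4 (Mia): manager_id=NULL -> NULL
  - employee 5 (Beth): manager_id=4 -> Mia
  - employee 6 (Frank): manager_id=3 -> Sam
  - employee 7 (Julia): manager_id=5 -> Beth
  - employee 8 (Nate): manager_id=4 -> Mia

SQL:
SELECT a.name, b.name AS department, c.name AS manager
FROM employees a
LEFT JOIN departments b ON a.dept_id = b.id
LEFT JOIN employees c ON a.manager_id = c.id

Result:
name  | department | manager
------+------------+--------
Quinn | Security   | NULL   
Eve   | Sales      | Quinn  
Sam   | Security   | Eve    
Mia   | Sales      | NULL   
Beth  | Sales      | Mia    
Frank | NULL       | Sam    
Julia | Sales      | Beth   
Nate  | Sales      | Mia    


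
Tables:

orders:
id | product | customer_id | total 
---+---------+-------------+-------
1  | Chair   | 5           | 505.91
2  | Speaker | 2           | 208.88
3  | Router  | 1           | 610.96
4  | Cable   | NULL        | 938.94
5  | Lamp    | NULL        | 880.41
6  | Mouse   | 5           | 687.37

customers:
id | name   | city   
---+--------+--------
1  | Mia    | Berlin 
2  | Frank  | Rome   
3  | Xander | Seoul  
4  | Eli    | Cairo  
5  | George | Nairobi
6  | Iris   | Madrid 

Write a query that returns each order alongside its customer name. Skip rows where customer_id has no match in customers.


INNER JOIN keeps only orders rows whose customer_id matches an id in customers. Walk through each order:
  - order 1 (Chair): customer_id=5 -> matches George
  - order 2 (Speaker): customer_id=2 -> matches Frank
  - order 3 (Router): customer_id=1 -> matches Mia
  - order 4 (Cable): customer_id=NULL, no match -> dropped
  - order 5 (Lamp): customer_id=NULL, no match -> dropped
  - order 6 (Mouse): customer_id=5 -> matches George
So 2 of 6 rows are dropped.

SQL:
SELECT a.product, b.name AS customer
FROM orders a
INNER JOIN customers b ON a.customer_id = b.id

Result:
product | customer
--------+---------
Chair   | George  
Speaker | Frank   
Router  | Mia     
Mouse   | George  


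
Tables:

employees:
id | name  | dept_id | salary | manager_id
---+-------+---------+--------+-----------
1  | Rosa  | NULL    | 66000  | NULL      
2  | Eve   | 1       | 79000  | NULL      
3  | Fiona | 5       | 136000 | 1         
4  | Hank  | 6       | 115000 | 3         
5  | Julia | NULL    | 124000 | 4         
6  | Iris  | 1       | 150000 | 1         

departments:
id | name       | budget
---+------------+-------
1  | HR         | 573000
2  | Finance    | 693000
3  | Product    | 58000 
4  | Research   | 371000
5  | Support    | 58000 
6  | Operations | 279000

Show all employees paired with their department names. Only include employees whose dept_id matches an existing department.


INNER JOIN keeps only employees rows whose dept_id matches an id in departments. Walk through each employee:
  - employee 1 (Rosa): dept_id=NULL, no match -> dropped
  - employee 2 (Eve): dept_id=1 -> matches HR
  - employee 3 (Fiona): dept_id=5 -> matches Support
  - employee 4 (Hank): dept_id=6 -> matches Operations
  - employee 5 (Julia): dept_id=NULL, no match -> dropped
  - employee 6 (Iris): dept_id=1 -> matches HR
So 2 of 6 rows are dropped.

SQL:
SELECT a.name, b.name AS department
FROM employees a
INNER JOIN departments b ON a.dept_id = b.id

Result:
name  | department
------+-----------
Eve   | HR        
Fiona | Support   
Hank  | Operations
Iris  | HR        


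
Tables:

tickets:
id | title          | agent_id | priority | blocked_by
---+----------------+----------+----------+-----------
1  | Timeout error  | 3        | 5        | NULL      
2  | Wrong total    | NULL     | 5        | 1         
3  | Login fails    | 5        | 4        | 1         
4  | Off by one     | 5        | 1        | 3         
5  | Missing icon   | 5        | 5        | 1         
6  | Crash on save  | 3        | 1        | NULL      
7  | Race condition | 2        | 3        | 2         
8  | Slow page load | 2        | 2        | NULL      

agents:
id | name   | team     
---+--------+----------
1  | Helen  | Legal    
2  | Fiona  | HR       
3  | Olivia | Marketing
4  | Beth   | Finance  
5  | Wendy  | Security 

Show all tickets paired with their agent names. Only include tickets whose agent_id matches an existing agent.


INNER JOIN keeps only tickets rows whose agent_id matches an id in agents. Walk through each ticket:
  - ticket 1 (Timeout error): agent_id=3 -> matches Olivia
  - ticket 2 (Wrong total): agent_id=NULL, no match -> dropped
  - ticket 3 (Login fails): agent_id=5 -> matches Wendy
  - ticket 4 (Off by one): agent_id=5 -> matches Wendy
  - ticket 5 (Missing icon): agent_id=5 -> matches Wendy
  - ticket 6 (Crash on save): agent_id=3 -> matches Olivia
  - ticket 7 (Race condition): agent_id=2 -> matches Fiona
  - ticket 8 (Slow page load): agent_id=2 -> matches Fiona
So 1 of 8 rows is dropped.

SQL:
SELECT a.title, b.name AS agent
FROM tickets a
INNER JOIN agents b ON a.agent_id = b.id

Result:
title          | agent 
---------------+-------
Timeout error  | Olivia
Login fails    | Wendy 
Off by one     | Wendy 
Missing icon   | Wendy 
Crash on save  | Olivia
Race condition | Fiona 
Slow page load | Fiona 


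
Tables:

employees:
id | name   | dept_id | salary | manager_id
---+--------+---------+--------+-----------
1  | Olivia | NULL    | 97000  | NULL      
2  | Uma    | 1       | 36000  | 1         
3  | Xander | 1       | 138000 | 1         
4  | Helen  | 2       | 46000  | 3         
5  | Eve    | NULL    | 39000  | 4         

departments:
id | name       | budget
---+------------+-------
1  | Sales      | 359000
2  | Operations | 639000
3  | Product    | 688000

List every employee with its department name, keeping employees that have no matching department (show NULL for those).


LEFT JOIN keeps every row from employees (the left table); where dept_id has no match in departments, the department columns become NULL. Walk through each employee:
  - employee 1 (Olivia): dept_id=NULL, no match -> kept with NULL
  - employee 2 (Uma): dept_id=1 -> matches Sales
  - employee 3 (Xander): dept_id=1 -> matches Sales
  - employee 4 (Helen): dept_id=2 -> matches Operations
  - employee 5 (Eve): dept_id=NULL, no match -> kept with NULL
All 5 rows appear; 2 have NULL department.

SQL:
SELECT a.name, b.name AS department
FROM employees a
LEFT JOIN departments b ON a.dept_id = b.id

Result:
name   | department
-------+-----------
Olivia | NULL      
Uma    | Sales     
Xander | Sales     
Helen  | Operations
Eve    | NULL      


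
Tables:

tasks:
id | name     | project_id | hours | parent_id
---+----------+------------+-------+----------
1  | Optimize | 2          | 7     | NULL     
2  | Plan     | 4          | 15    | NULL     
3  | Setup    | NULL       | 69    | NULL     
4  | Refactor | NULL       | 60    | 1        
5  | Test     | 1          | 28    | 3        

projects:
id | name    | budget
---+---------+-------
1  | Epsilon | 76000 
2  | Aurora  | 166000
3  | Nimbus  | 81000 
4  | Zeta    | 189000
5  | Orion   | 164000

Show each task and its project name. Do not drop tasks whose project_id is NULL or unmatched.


LEFT JOIN keeps every row from tasks (the left table); where project_id has no match in projects, the project columns become NULL. Walk through each task:
  - task 1 (Optimize): project_id=2 -> matches Aurora
  - task 2 (Plan): project_id=4 -> matches Zeta
  - task 3 (Setup): project_id=NULL, no match -> kept with NULL
  - task 4 (Refactor): project_id=NULL, no match -> kept with NULL
  - task 5 (Test): project_id=1 -> matches Epsilon
All 5 rows appear; 2 have NULL project.

SQL:
SELECT a.name, b.name AS project
FROM tasks a
LEFT JOIN projects b ON a.project_id = b.id

Result:
name     | project
---------+--------
Optimize | Aurora 
Plan     | Zeta   
Setup    | NULL   
Refactor | NULL   
Test     | Epsilon


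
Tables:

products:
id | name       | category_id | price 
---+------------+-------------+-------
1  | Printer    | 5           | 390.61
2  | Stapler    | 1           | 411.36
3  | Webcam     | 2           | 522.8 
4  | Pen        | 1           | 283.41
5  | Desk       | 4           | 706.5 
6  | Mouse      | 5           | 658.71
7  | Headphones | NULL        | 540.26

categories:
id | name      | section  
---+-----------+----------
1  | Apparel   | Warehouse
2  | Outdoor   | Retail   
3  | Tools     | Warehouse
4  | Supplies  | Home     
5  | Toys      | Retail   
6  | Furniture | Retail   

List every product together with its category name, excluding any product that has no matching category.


INNER JOIN keeps only products rows whose category_id matches an id in categories. Walk through each product:
  - product 1 (Printer): category_id=5 -> matches Toys
  - product 2 (Stapler): category_id=1 -> matches Apparel
  - product 3 (Webcam): category_id=2 -> matches Outdoor
  - product 4 (Pen): category_id=1 -> matches Apparel
  - product 5 (Desk): category_id=4 -> matches Supplies
  - product 6 (Mouse): category_id=5 -> matches Toys
  - product 7 (Headphones): category_id=NULL, no match -> dropped
So 1 of 7 rows is dropped.

SQL:
SELECT a.name, b.name AS category
FROM products a
INNER JOIN categories b ON a.category_id = b.id

Result:
name    | category
--------+---------
Printer | Toys    
Stapler | Apparel 
Webcam  | Outdoor 
Pen     | Apparel 
Desk    | Supplies
Mouse   | Toys    


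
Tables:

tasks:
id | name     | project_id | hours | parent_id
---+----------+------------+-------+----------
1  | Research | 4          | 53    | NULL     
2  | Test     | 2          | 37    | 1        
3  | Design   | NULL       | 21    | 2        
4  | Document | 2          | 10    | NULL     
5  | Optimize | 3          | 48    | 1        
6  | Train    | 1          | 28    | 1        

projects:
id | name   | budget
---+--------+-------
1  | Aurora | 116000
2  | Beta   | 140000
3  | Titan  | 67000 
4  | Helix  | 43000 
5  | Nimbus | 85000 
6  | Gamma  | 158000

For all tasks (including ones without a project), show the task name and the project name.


LEFT JOIN keeps every row from tasks (the left table); where project_id has no match in projects, the project columns become NULL. Walk through each task:
  - task 1 (Research): project_id=4 -> matches Helix
  - task 2 (Test): project_id=2 -> matches Beta
  - task 3 (Design): project_id=NULL, no match -> kept with NULL
  - task 4 (Document): project_id=2 -> matches Beta
  - task 5 (Optimize): project_id=3 -> matches Titan
  - task 6 (Train): project_id=1 -> matches Aurora
All 6 rows appear; 1 has NULL project.

SQL:
SELECT a.name, b.name AS project
FROM tasks a
LEFT JOIN projects b ON a.project_id = b.id

Result:
name     | project
---------+--------
Research | Helix  
Test     | Beta   
Design   | NULL   
Document | Beta   
Optimize | Titan  
Train    | Aurora 


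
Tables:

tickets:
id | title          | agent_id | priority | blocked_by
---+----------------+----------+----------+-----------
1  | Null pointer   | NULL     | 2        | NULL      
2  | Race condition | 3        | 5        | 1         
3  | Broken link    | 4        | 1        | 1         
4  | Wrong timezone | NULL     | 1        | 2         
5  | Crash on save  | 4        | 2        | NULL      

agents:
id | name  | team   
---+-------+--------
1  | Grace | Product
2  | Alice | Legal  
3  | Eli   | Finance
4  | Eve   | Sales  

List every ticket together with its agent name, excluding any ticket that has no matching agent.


INNER JOIN keeps only tickets rows whose agent_id matches an id in agents. Walk through each ticket:
  - ticket 1 (Null pointer): agent_id=NULL, no match -> dropped
  - ticket 2 (Race condition): agent_id=3 -> matches Eli
  - ticket 3 (Broken link): agent_id=4 -> matches Eve
  - ticket 4 (Wrong timezone): agent_id=NULL, no match -> dropped
  - ticket 5 (Crash on save): agent_id=4 -> matches Eve
So 2 of 5 rows are dropped.

SQL:
SELECT a.title, b.name AS agent
FROM tickets a
INNER JOIN agents b ON a.agent_id = b.id

Result:
title          | agent
---------------+------
Race condition | Eli  
Broken link    | Eve  
Crash on save  | Eve  


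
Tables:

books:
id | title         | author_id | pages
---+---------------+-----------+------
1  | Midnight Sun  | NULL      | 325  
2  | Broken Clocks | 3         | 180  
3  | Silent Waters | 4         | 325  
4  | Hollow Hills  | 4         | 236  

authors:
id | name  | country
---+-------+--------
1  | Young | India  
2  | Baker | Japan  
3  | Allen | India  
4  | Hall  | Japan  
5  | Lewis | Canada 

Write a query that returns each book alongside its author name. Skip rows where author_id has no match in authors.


INNER JOIN keeps only books rows whose author_id matches an id in authors. Walk through each book:
  - book 1 (Midnight Sun): author_id=NULL, no match -> dropped
  - book 2 (Broken Clocks): author_id=3 -> matches Allen
  - book 3 (Silent Waters): author_id=4 -> matches Hall
  - book 4 (Hollow Hills): author_id=4 -> matches Hall
So 1 of 4 rows is dropped.

SQL:
SELECT a.title, b.name AS author
FROM books a
INNER JOIN authors b ON a.author_id = b.id

Result:
title         | author
--------------+-------
Broken Clocks | Allen 
Silent Waters | Hall  
Hollow Hills  | Hall  


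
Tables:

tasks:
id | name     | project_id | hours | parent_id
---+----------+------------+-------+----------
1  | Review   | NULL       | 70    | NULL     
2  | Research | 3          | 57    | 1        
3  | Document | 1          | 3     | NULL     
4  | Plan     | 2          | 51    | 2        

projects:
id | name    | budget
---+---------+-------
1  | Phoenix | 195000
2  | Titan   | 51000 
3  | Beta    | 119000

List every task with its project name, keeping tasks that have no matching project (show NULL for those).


LEFT JOIN keeps every row from tasks (the left table); where project_id has no match in projects, the project columns become NULL. Walk through each task:
  - task 1 (Review): project_id=NULL, no match -> kept with NULL
  - task 2 (Research): project_id=3 -> matches Beta
  - task 3 (Document): project_id=1 -> matches Phoenix
  - task 4 (Plan): project_id=2 -> matches Titan
All 4 rows appear; 1 has NULL project.

SQL:
SELECT a.name, b.name AS project
FROM tasks a
LEFT JOIN projects b ON a.project_id = b.id

Result:
name     | project
---------+--------
Review   | NULL   
Research | Beta   
Document | Phoenix
Plan     | Titan  


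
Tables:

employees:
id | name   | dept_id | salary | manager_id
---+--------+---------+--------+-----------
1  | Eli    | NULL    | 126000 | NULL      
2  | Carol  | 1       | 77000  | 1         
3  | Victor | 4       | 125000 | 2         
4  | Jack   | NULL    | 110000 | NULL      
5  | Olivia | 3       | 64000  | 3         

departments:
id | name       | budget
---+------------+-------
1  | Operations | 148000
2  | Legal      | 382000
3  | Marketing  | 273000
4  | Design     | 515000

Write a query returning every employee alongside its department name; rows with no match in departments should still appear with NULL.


LEFT JOIN keeps every row from employees (the left table); where dept_id has no match in departments, the department columns become NULL. Walk through each employee:
  - employee 1 (Eli): dept_id=NULL, no match -> kept with NULL
  - employee 2 (Carol): dept_id=1 -> matches Operations
  - employee 3 (Victor): dept_id=4 -> matches Design
  - employee 4 (Jack): dept_id=NULL, no match -> kept with NULL
  - employee 5 (Olivia): dept_id=3 -> matches Marketing
All 5 rows appear; 2 have NULL department.

SQL:
SELECT a.name, b.name AS department
FROM employees a
LEFT JOIN departments b ON a.dept_id = b.id

Result:
name   | department
-------+-----------
Eli    | NULL      
Carol  | Operations
Victor | Design    
Jack   | NULL      
Olivia | Marketing 


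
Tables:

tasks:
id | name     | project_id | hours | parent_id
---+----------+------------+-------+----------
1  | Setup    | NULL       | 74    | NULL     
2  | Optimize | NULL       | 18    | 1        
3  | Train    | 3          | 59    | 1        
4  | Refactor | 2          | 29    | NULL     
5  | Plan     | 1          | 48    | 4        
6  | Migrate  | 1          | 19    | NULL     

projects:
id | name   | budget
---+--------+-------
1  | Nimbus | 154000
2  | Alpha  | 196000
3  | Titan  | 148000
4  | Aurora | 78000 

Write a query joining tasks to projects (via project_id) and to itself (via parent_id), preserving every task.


Two LEFT JOINs from the same base table tasks: one to projects via project_id, one to tasks itself via parent_id. Both are LEFT so every task is preserved.
Match against projects:
  - task 1 (Setup): project_id=NULL, no match -> kept with NULL
  - task 2 (Optimize): project_id=NULL, no match -> kept with NULL
  - task 3 (Train): project_id=3 -> matches Titan
  - task 4 (Refactor): project_id=2 -> matches Alpha
  - task 5 (Plan): project_id=1 -> matches Nimbus
  - task 6 (Migrate): project_id=1 -> matches Nimbus
Match against tasks (self):
  - task 1 (Setup): parent_id=NULL -> NULL
  - task 2 (Optimize): parent_id=1 -> Setup
  - task 3 (Train): parent_id=1 -> Setup
  - task 4 (Refactor): parent_id=NULL -> NULL
  - task 5 (Plan): parent_id=4 -> Refactor
  - task 6 (Migrate): parent_id=NULL -> NULL

SQL:
SELECT a.name, b.name AS project, c.name AS parent
FROM tasks a
LEFT JOIN projects b ON a.project_id = b.id
LEFT JOIN tasks c ON a.parent_id = c.id

Result:
name     | project | parent  
---------+---------+---------
Setup    | NULL    | NULL    
Optimize | NULL    | Setup   
Train    | Titan   | Setup   
Refactor | Alpha   | NULL    
Plan     | Nimbus  | Refactor
Migrate  | Nimbus  | NULL    


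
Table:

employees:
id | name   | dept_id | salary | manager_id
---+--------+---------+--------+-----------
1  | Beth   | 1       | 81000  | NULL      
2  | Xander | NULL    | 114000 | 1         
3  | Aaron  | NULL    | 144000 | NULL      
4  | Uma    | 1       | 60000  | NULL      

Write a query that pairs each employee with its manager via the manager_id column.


This is a self-join: employees is joined to a second copy of itself, matching each row's manager_id to another row's id. Use LEFT JOIN so rows with manager_id=NULL are kept.
  - employee 1 (Beth): manager_id=NULL -> NULL
  - employee 2 (Xander): manager_id=1 -> Beth
  - employee 3 (Aaron): manager_id=NULL -> NULL
  - employee 4 (Uma): manager_id=NULL -> NULL

SQL:
SELECT a.name AS item, b.name AS manager
FROM employees a
LEFT JOIN employees b ON a.manager_id = b.id

Result:
item   | manager
-------+--------
Beth   | NULL   
Xander | Beth   
Aaron  | NULL   
Uma    | NULL   


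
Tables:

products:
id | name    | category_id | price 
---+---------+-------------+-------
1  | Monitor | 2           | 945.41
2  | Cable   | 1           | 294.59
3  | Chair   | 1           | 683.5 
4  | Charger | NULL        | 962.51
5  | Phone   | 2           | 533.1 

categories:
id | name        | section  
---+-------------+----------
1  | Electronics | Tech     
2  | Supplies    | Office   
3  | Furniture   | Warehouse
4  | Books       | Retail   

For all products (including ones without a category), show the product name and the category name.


LEFT JOIN keeps every row from products (the left table); where category_id has no match in categories, the category columns become NULL. Walk through each product:
  - product 1 (Monitor): category_id=2 -> matches Supplies
  - product 2 (Cable): category_id=1 -> matches Electronics
  - product 3 (Chair): category_id=1 -> matches Electronics
  - product 4 (Charger): category_id=NULL, no match -> kept with NULL
  - product 5 (Phone): category_id=2 -> matches Supplies
All 5 rows appear; 1 has NULL category.

SQL:
SELECT a.name, b.name AS category
FROM products a
LEFT JOIN categories b ON a.category_id = b.id

Result:
name    | category   
--------+------------
Monitor | Supplies   
Cable   | Electronics
Chair   | Electronics
Charger | NULL       
Phone   | Supplies   


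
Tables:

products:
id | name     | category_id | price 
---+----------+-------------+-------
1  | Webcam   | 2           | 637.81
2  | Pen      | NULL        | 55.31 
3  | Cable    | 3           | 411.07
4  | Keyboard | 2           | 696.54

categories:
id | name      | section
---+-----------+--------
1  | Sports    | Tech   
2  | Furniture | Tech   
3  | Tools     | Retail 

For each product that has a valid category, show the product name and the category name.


INNER JOIN keeps only products rows whose category_id matches an id in categories. Walk through each product:
  - product 1 (Webcam): category_id=2 -> matches Furniture
  - product 2 (Pen): category_id=NULL, no match -> dropped
  - product 3 (Cable): category_id=3 -> matches Tools
  - product 4 (Keyboard): category_id=2 -> matches Furniture
So 1 of 4 rows is dropped.

SQL:
SELECT a.name, b.name AS category
FROM products a
INNER JOIN categories b ON a.category_id = b.id

Result:
name     | category 
---------+----------
Webcam   | Furniture
Cable    | Tools    
Keyboard | Furniture


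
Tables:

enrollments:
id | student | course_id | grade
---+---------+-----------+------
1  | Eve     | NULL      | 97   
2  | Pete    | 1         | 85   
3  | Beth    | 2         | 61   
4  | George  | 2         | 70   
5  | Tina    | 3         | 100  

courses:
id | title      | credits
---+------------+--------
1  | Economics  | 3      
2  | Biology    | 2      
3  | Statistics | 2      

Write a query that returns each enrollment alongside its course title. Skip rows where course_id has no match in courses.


INNER JOIN keeps only enrollments rows whose course_id matches an id in courses. Walk through each enrollment:
  - enrollment 1 (Eve): course_id=NULL, no match -> dropped
  - enrollment 2 (Pete): course_id=1 -> matches Economics
  - enrollment 3 (Beth): course_id=2 -> matches Biology
  - enrollment 4 (George): course_id=2 -> matches Biology
  - enrollment 5 (Tina): course_id=3 -> matches Statistics
So 1 of 5 rows is dropped.

SQL:
SELECT a.student, b.title AS course
FROM enrollments a
INNER JOIN courses b ON a.course_id = b.id

Result:
student | course    
--------+-----------
Pete    | Economics 
Beth    | Biology   
George  | Biology   
Tina    | Statistics


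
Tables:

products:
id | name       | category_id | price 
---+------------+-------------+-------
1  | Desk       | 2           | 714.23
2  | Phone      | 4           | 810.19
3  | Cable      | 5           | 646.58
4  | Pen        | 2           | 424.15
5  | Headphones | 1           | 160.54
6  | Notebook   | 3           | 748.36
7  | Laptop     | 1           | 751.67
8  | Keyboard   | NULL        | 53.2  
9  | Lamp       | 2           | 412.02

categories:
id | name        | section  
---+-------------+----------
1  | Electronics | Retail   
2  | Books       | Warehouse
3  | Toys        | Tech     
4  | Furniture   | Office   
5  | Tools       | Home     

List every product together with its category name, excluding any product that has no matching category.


INNER JOIN keeps only products rows whose category_id matches an id in categories. Walk through each product:
  - product 1 (Desk): category_id=2 -> matches Books
  - product 2 (Phone): category_id=4 -> matches Furniture
  - product 3 (Cable): category_id=5 -> matches Tools
  - product 4 (Pen): category_id=2 -> matches Books
  - product 5 (Headphones): category_id=1 -> matches Electronics
  - product 6 (Notebook): category_id=3 -> matches Toys
  - product 7 (Laptop): category_id=1 -> matches Electronics
  - product 8 (Keyboard): category_id=NULL, no match -> dropped
  - product 9 (Lamp): category_id=2 -> matches Books
So 1 of 9 rows is dropped.

SQL:
SELECT a.name, b.name AS category
FROM products a
INNER JOIN categories b ON a.category_id = b.id

Result:
name       | category   
-----------+------------
Desk       | Books      
Phone      | Furniture  
Cable      | Tools      
Pen        | Books      
Headphones | Electronics
Notebook   | Toys       
Laptop     | Electronics
Lamp       | Books      


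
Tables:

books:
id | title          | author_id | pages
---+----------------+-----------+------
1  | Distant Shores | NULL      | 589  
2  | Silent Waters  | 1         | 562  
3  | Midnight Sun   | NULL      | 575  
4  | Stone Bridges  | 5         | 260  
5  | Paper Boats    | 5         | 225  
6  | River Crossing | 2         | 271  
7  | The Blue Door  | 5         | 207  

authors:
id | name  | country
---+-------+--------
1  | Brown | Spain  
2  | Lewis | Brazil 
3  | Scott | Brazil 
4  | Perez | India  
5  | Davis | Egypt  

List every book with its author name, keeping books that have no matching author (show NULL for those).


LEFT JOIN keeps every row from books (the left table); where author_id has no match in authors, the author columns become NULL. Walk through each book:
  - book 1 (Distant Shores): author_id=NULL, no match -> kept with NULL
  - book 2 (Silent Waters): author_id=1 -> matches Brown
  - book 3 (Midnight Sun): author_id=NULL, no match -> kept with NULL
  - book 4 (Stone Bridges): author_id=5 -> matches Davis
  - book 5 (Paper Boats): author_id=5 -> matches Davis
  - book 6 (River Crossing): author_id=2 -> matches Lewis
  - book 7 (The Blue Door): author_id=5 -> matches Davis
All 7 rows appear; 2 have NULL author.

SQL:
SELECT a.title, b.name AS author
FROM books a
LEFT JOIN authors b ON a.author_id = b.id

Result:
title          | author
---------------+-------
Distant Shores | NULL  
Silent Waters  | Brown 
Midnight Sun   | NULL  
Stone Bridges  | Davis 
Paper Boats    | Davis 
River Crossing | Lewis 
The Blue Door  | Davis 


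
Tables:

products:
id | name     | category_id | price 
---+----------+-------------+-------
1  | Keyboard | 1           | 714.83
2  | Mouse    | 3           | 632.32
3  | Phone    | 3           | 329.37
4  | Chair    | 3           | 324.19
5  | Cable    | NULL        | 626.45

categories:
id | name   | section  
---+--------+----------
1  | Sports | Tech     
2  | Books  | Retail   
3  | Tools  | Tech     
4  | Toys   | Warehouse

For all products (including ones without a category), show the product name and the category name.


LEFT JOIN keeps every row from products (the left table); where category_id has no match in categories, the category columns become NULL. Walk through each product:
  - product 1 (Keyboard): category_id=1 -> matches Sports
  - product 2 (Mouse): category_id=3 -> matches Tools
  - product 3 (Phone): category_id=3 -> matches Tools
  - product 4 (Chair): category_id=3 -> matches Tools
  - product 5 (Cable): category_id=NULL, no match -> kept with NULL
All 5 rows appear; 1 has NULL category.

SQL:
SELECT a.name, b.name AS category
FROM products a
LEFT JOIN categories b ON a.category_id = b.id

Result:
name     | category
---------+---------
Keyboard | Sports  
Mouse    | Tools   
Phone    | Tools   
Chair    | Tools   
Cable    | NULL    


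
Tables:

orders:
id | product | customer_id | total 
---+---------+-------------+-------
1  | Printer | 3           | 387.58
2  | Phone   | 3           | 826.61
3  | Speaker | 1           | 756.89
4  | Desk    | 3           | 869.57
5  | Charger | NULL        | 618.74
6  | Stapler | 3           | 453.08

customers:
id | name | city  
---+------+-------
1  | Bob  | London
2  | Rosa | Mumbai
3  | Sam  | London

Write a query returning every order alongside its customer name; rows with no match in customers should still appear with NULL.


LEFT JOIN keeps every row from orders (the left table); where customer_id has no match in customers, the customer columns become NULL. Walk through each order:
  - order 1 (Printer): customer_id=3 -> matches Sam
  - order 2 (Phone): customer_id=3 -> matches Sam
  - order 3 (Speaker): customer_id=1 -> matches Bob
  - order 4 (Desk): customer_id=3 -> matches Sam
  - order 5 (Charger): customer_id=NULL, no match -> kept with NULL
  - order 6 (Stapler): customer_id=3 -> matches Sam
All 6 rows appear; 1 has NULL customer.

SQL:
SELECT a.product, b.name AS customer
FROM orders a
LEFT JOIN customers b ON a.customer_id = b.id

Result:
product | customer
--------+---------
Printer | Sam     
Phone   | Sam     
Speaker | Bob     
Desk    | Sam     
Charger | NULL    
Stapler | Sam     


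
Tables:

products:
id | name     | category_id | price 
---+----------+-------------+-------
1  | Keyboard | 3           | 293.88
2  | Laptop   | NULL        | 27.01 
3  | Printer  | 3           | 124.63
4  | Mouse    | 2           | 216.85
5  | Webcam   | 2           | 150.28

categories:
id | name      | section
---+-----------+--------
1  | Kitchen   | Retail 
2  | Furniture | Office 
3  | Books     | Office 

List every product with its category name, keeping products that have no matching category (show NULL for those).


LEFT JOIN keeps every row from products (the left table); where category_id has no match in categories, the category columns become NULL. Walk through each product:
  - product 1 (Keyboard): category_id=3 -> matches Books
  - product 2 (Laptop): category_id=NULL, no match -> kept with NULL
  - product 3 (Printer): category_id=3 -> matches Books
  - product 4 (Mouse): category_id=2 -> matches Furniture
  - product 5 (Webcam): category_id=2 -> matches Furniture
All 5 rows appear; 1 has NULL category.

SQL:
SELECT a.name, b.name AS category
FROM products a
LEFT JOIN categories b ON a.category_id = b.id

Result:
name     | category 
---------+----------
Keyboard | Books    
Laptop   | NULL     
Printer  | Books    
Mouse    | Furniture
Webcam   | Furniture


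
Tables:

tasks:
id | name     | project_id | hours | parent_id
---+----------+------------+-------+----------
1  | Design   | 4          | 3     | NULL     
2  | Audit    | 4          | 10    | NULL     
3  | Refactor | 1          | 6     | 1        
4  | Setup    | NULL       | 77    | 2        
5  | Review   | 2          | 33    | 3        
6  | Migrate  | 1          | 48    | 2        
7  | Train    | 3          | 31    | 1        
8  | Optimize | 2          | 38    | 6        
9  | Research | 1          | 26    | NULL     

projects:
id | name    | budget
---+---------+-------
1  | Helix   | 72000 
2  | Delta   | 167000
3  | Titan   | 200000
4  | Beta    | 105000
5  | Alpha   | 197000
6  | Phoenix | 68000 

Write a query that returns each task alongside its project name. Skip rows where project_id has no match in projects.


INNER JOIN keeps only tasks rows whose project_id matches an id in projects. Walk through each task:
  - task 1 (Design): project_id=4 -> matches Beta
  - task 2 (Audit): project_id=4 -> matches Beta
  - task 3 (Refactor): project_id=1 -> matches Helix
  - task 4 (Setup): project_id=NULL, no match -> dropped
  - task 5 (Review): project_id=2 -> matches Delta
  - task 6 (Migrate): project_id=1 -> matches Helix
  - task 7 (Train): project_id=3 -> matches Titan
  - task 8 (Optimize): project_id=2 -> matches Delta
  - task 9 (Research): project_id=1 -> matches Helix
So 1 of 9 rows is dropped.

SQL:
SELECT a.name, b.name AS project
FROM tasks a
INNER JOIN projects b ON a.project_id = b.id

Result:
name     | project
---------+--------
Design   | Beta   
Audit    | Beta   
Refactor | Helix  
Review   | Delta  
Migrate  | Helix  
Train    | Titan  
Optimize | Delta  
Research | Helix  


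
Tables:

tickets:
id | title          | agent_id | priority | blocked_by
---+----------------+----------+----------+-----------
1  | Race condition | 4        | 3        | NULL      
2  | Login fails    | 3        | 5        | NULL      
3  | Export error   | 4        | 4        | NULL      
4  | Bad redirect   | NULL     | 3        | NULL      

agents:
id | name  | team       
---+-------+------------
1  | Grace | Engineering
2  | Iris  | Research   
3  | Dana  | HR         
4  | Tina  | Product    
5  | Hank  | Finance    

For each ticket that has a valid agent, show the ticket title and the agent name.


INNER JOIN keeps only tickets rows whose agent_id matches an id in agents. Walk through each ticket:
  - ticket 1 (Race condition): agent_id=4 -> matches Tina
  - ticket 2 (Login fails): agent_id=3 -> matches Dana
  - ticket 3 (Export error): agent_id=4 -> matches Tina
  - ticket 4 (Bad redirect): agent_id=NULL, no match -> dropped
So 1 of 4 rows is dropped.

SQL:
SELECT a.title, b.name AS agent
FROM tickets a
INNER JOIN agents b ON a.agent_id = b.id

Result:
title          | agent
---------------+------
Race condition | Tina 
Login fails    | Dana 
Export error   | Tina 


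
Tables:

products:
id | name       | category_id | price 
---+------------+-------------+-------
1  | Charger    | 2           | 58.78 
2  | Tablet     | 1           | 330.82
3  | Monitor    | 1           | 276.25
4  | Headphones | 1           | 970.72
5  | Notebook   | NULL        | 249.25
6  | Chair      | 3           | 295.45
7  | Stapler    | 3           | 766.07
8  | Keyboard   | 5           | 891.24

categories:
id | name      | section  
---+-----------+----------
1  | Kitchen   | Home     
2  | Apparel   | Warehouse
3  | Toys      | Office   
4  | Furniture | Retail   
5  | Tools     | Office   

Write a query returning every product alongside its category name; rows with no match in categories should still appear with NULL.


LEFT JOIN keeps every row from products (the left table); where category_id has no match in categories, the category columns become NULL. Walk through each product:
  - product 1 (Charger): category_id=2 -> matches Apparel
  - product 2 (Tablet): category_id=1 -> matches Kitchen
  - product 3 (Monitor): category_id=1 -> matches Kitchen
  - product 4 (Headphones): category_id=1 -> matches Kitchen
  - product 5 (Notebook): category_id=NULL, no match -> kept with NULL
  - product 6 (Chair): category_id=3 -> matches Toys
  - product 7 (Stapler): category_id=3 -> matches Toys
  - product 8 (Keyboard): category_id=5 -> matches Tools
All 8 rows appear; 1 has NULL category.

SQL:
SELECT a.name, b.name AS category
FROM products a
LEFT JOIN categories b ON a.category_id = b.id

Result:
name       | category
-----------+---------
Charger    | Apparel 
Tablet     | Kitchen 
Monitor    | Kitchen 
Headphones | Kitchen 
Notebook   | NULL    
Chair      | Toys    
Stapler    | Toys    
Keyboard   | Tools   


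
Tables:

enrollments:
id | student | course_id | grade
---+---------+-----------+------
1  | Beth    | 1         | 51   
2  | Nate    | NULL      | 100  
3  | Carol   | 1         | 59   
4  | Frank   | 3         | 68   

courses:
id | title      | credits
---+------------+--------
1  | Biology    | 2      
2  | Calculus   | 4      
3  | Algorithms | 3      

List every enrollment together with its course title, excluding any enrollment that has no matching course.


INNER JOIN keeps only enrollments rows whose course_id matches an id in courses. Walk through each enrollment:
  - enrollment 1 (Beth): course_id=1 -> matches Biology
  - enrollment 2 (Nate): course_id=NULL, no match -> dropped
  - enrollment 3 (Carol): course_id=1 -> matches Biology
  - enrollment 4 (Frank): course_id=3 -> matches Algorithms
So 1 of 4 rows is dropped.

SQL:
SELECT a.student, b.title AS course
FROM enrollments a
INNER JOIN courses b ON a.course_id = b.id

Result:
student | course    
--------+-----------
Beth    | Biology   
Carol   | Biology   
Frank   | Algorithms


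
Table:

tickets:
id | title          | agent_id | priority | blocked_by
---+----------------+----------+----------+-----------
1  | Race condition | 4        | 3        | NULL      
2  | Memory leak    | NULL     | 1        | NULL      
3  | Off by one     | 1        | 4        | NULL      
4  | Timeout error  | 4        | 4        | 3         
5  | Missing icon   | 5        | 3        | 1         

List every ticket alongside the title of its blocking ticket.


This is a self-join: tickets is joined to a second copy of itself, matching each row's blocked_by to another row's id. Use LEFT JOIN so rows with blocked_by=NULL are kept.
  - ticket 1 (Race condition): blocked_by=NULL -> NULL
  - ticket 2 (Memory leak): blocked_by=NULL -> NULL
  - ticket 3 (Off by one): blocked_by=NULL -> NULL
  - ticket 4 (Timeout error): blocked_by=3 -> Off by one
  - ticket 5 (Missing icon): blocked_by=1 -> Race condition

SQL:
SELECT a.title AS item, b.title AS blocked_by
FROM tickets a
LEFT JOIN tickets b ON a.blocked_by = b.id

Result:
item           | blocked_by    
---------------+---------------
Race condition | NULL          
Memory leak    | NULL          
Off by one     | NULL          
Timeout error  | Off by one    
Missing icon   | Race condition


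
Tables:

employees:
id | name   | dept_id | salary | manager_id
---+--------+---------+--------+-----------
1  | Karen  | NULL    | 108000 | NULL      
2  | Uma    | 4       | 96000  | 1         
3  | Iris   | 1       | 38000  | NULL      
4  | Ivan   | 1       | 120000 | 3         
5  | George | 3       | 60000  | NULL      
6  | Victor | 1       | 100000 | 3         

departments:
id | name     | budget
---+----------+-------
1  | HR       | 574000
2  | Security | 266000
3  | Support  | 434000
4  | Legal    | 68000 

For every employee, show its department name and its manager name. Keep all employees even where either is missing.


Two LEFT JOINs from the same base table employees: one to departments via dept_id, one to employees itself via manager_id. Both are LEFT so every employee is preserved.
Match against departments:
  - employee 1 (Karen): dept_id=NULL, no match -> kept with NULL
  - employee 2 (Uma): dept_id=4 -> matches Legal
  - employee 3 (Iris): dept_id=1 -> matches HR
  - employee 4 (Ivan): dept_id=1 -> matches HR
  - employee 5 (George): dept_id=3 -> matches Support
  - employee 6 (Victor): dept_id=1 -> matches HR
Match against employees (self):
  - employee 1 (Karen): manager_id=NULL -> NULL
  - employee 2 (Uma): manager_id=1 -> Karen
  - employee 3 (Iris): manager_id=NULL -> NULL
  - employee 4 (Ivan): manager_id=3 -> Iris
  - employee 5 (George): manager_id=NULL -> NULL
  - employee 6 (Victor): manager_id=3 -> Iris

SQL:
SELECT a.name, b.name AS department, c.name AS manager
FROM employees a
LEFT JOIN departments b ON a.dept_id = b.id
LEFT JOIN employees c ON a.manager_id = c.id

Result:
name   | department | manager
-------+------------+--------
Karen  | NULL       | NULL   
Uma    | Legal      | Karen  
Iris   | HR         | NULL   
Ivan   | HR         | Iris   
George | Support    | NULL   
Victor | HR         | Iris   
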